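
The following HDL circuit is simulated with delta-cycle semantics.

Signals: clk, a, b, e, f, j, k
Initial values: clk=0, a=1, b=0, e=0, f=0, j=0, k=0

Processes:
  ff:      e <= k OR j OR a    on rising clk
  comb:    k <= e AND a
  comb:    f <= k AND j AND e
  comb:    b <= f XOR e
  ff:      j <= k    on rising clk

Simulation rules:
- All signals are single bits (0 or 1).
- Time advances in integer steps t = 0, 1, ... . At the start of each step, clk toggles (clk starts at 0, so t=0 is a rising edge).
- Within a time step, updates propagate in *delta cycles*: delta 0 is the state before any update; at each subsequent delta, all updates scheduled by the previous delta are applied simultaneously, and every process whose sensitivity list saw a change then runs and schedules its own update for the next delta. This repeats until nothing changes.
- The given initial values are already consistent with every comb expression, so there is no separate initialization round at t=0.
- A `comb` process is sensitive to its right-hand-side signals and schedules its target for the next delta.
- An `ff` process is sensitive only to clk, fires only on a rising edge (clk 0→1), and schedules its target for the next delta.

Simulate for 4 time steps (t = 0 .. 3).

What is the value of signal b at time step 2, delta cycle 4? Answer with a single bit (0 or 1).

0

[bits: e,j,f,a,k,clk,b]
t=0: Δ0=0001000 Δ1=0001010 Δ2=1001010 Δ3=1001111 | 3Δ
t=1: Δ0=1001111 Δ1=1001101 | 1Δ
t=2: Δ0=1001101 Δ1=1001111 Δ2=1101111 Δ3=1111111 Δ4=1111110 | 4Δ
t=3: Δ0=1111110 Δ1=1111100 | 1Δ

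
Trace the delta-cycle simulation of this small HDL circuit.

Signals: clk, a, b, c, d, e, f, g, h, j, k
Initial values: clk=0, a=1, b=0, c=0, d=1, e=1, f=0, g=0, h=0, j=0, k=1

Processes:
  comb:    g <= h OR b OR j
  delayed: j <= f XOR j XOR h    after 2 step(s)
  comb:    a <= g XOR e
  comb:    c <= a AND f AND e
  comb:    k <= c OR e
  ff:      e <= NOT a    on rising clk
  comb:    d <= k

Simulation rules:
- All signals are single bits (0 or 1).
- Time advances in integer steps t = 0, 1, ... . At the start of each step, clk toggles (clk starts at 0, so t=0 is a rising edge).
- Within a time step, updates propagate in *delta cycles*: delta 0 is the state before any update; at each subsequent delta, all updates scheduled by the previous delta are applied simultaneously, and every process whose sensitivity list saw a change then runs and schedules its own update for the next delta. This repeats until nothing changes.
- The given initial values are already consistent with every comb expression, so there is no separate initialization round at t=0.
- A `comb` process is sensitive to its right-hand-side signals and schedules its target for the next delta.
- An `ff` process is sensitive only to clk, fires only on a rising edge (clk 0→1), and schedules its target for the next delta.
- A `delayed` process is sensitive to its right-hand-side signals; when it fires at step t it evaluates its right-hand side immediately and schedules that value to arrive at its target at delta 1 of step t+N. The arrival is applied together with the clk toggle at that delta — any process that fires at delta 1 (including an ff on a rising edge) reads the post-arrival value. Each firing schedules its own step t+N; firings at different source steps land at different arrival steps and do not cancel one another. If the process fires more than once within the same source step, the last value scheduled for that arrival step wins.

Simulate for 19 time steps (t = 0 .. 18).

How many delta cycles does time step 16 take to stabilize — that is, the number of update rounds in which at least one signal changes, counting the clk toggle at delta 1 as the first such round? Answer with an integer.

t0.Δ0 j=0 h=0 a=1 clk=0 g=0 k=1 b=0 c=0 f=0 e=1 d=1
t0.Δ1 j=0 h=0 a=1 clk=1 g=0 k=1 b=0 c=0 f=0 e=1 d=1
t0.Δ2 j=0 h=0 a=1 clk=1 g=0 k=1 b=0 c=0 f=0 e=0 d=1
t0.Δ3 j=0 h=0 a=0 clk=1 g=0 k=0 b=0 c=0 f=0 e=0 d=1
t0.Δ4 j=0 h=0 a=0 clk=1 g=0 k=0 b=0 c=0 f=0 e=0 d=0
t1.Δ0 j=0 h=0 a=0 clk=1 g=0 k=0 b=0 c=0 f=0 e=0 d=0
t1.Δ1 j=0 h=0 a=0 clk=0 g=0 k=0 b=0 c=0 f=0 e=0 d=0
t2.Δ0 j=0 h=0 a=0 clk=0 g=0 k=0 b=0 c=0 f=0 e=0 d=0
t2.Δ1 j=0 h=0 a=0 clk=1 g=0 k=0 b=0 c=0 f=0 e=0 d=0
t2.Δ2 j=0 h=0 a=0 clk=1 g=0 k=0 b=0 c=0 f=0 e=1 d=0
t2.Δ3 j=0 h=0 a=1 clk=1 g=0 k=1 b=0 c=0 f=0 e=1 d=0
t2.Δ4 j=0 h=0 a=1 clk=1 g=0 k=1 b=0 c=0 f=0 e=1 d=1
t3.Δ0 j=0 h=0 a=1 clk=1 g=0 k=1 b=0 c=0 f=0 e=1 d=1
t3.Δ1 j=0 h=0 a=1 clk=0 g=0 k=1 b=0 c=0 f=0 e=1 d=1
t4.Δ0 j=0 h=0 a=1 clk=0 g=0 k=1 b=0 c=0 f=0 e=1 d=1
t4.Δ1 j=0 h=0 a=1 clk=1 g=0 k=1 b=0 c=0 f=0 e=1 d=1
t4.Δ2 j=0 h=0 a=1 clk=1 g=0 k=1 b=0 c=0 f=0 e=0 d=1
t4.Δ3 j=0 h=0 a=0 clk=1 g=0 k=0 b=0 c=0 f=0 e=0 d=1
t4.Δ4 j=0 h=0 a=0 clk=1 g=0 k=0 b=0 c=0 f=0 e=0 d=0
t5.Δ0 j=0 h=0 a=0 clk=1 g=0 k=0 b=0 c=0 f=0 e=0 d=0
t5.Δ1 j=0 h=0 a=0 clk=0 g=0 k=0 b=0 c=0 f=0 e=0 d=0
t6.Δ0 j=0 h=0 a=0 clk=0 g=0 k=0 b=0 c=0 f=0 e=0 d=0
t6.Δ1 j=0 h=0 a=0 clk=1 g=0 k=0 b=0 c=0 f=0 e=0 d=0
t6.Δ2 j=0 h=0 a=0 clk=1 g=0 k=0 b=0 c=0 f=0 e=1 d=0
t6.Δ3 j=0 h=0 a=1 clk=1 g=0 k=1 b=0 c=0 f=0 e=1 d=0
t6.Δ4 j=0 h=0 a=1 clk=1 g=0 k=1 b=0 c=0 f=0 e=1 d=1
t7.Δ0 j=0 h=0 a=1 clk=1 g=0 k=1 b=0 c=0 f=0 e=1 d=1
t7.Δ1 j=0 h=0 a=1 clk=0 g=0 k=1 b=0 c=0 f=0 e=1 d=1
t8.Δ0 j=0 h=0 a=1 clk=0 g=0 k=1 b=0 c=0 f=0 e=1 d=1
t8.Δ1 j=0 h=0 a=1 clk=1 g=0 k=1 b=0 c=0 f=0 e=1 d=1
t8.Δ2 j=0 h=0 a=1 clk=1 g=0 k=1 b=0 c=0 f=0 e=0 d=1
t8.Δ3 j=0 h=0 a=0 clk=1 g=0 k=0 b=0 c=0 f=0 e=0 d=1
t8.Δ4 j=0 h=0 a=0 clk=1 g=0 k=0 b=0 c=0 f=0 e=0 d=0
t9.Δ0 j=0 h=0 a=0 clk=1 g=0 k=0 b=0 c=0 f=0 e=0 d=0
t9.Δ1 j=0 h=0 a=0 clk=0 g=0 k=0 b=0 c=0 f=0 e=0 d=0
t10.Δ0 j=0 h=0 a=0 clk=0 g=0 k=0 b=0 c=0 f=0 e=0 d=0
t10.Δ1 j=0 h=0 a=0 clk=1 g=0 k=0 b=0 c=0 f=0 e=0 d=0
t10.Δ2 j=0 h=0 a=0 clk=1 g=0 k=0 b=0 c=0 f=0 e=1 d=0
t10.Δ3 j=0 h=0 a=1 clk=1 g=0 k=1 b=0 c=0 f=0 e=1 d=0
t10.Δ4 j=0 h=0 a=1 clk=1 g=0 k=1 b=0 c=0 f=0 e=1 d=1
t11.Δ0 j=0 h=0 a=1 clk=1 g=0 k=1 b=0 c=0 f=0 e=1 d=1
t11.Δ1 j=0 h=0 a=1 clk=0 g=0 k=1 b=0 c=0 f=0 e=1 d=1
t12.Δ0 j=0 h=0 a=1 clk=0 g=0 k=1 b=0 c=0 f=0 e=1 d=1
t12.Δ1 j=0 h=0 a=1 clk=1 g=0 k=1 b=0 c=0 f=0 e=1 d=1
t12.Δ2 j=0 h=0 a=1 clk=1 g=0 k=1 b=0 c=0 f=0 e=0 d=1
t12.Δ3 j=0 h=0 a=0 clk=1 g=0 k=0 b=0 c=0 f=0 e=0 d=1
t12.Δ4 j=0 h=0 a=0 clk=1 g=0 k=0 b=0 c=0 f=0 e=0 d=0
t13.Δ0 j=0 h=0 a=0 clk=1 g=0 k=0 b=0 c=0 f=0 e=0 d=0
t13.Δ1 j=0 h=0 a=0 clk=0 g=0 k=0 b=0 c=0 f=0 e=0 d=0
t14.Δ0 j=0 h=0 a=0 clk=0 g=0 k=0 b=0 c=0 f=0 e=0 d=0
t14.Δ1 j=0 h=0 a=0 clk=1 g=0 k=0 b=0 c=0 f=0 e=0 d=0
t14.Δ2 j=0 h=0 a=0 clk=1 g=0 k=0 b=0 c=0 f=0 e=1 d=0
t14.Δ3 j=0 h=0 a=1 clk=1 g=0 k=1 b=0 c=0 f=0 e=1 d=0
t14.Δ4 j=0 h=0 a=1 clk=1 g=0 k=1 b=0 c=0 f=0 e=1 d=1
t15.Δ0 j=0 h=0 a=1 clk=1 g=0 k=1 b=0 c=0 f=0 e=1 d=1
t15.Δ1 j=0 h=0 a=1 clk=0 g=0 k=1 b=0 c=0 f=0 e=1 d=1
t16.Δ0 j=0 h=0 a=1 clk=0 g=0 k=1 b=0 c=0 f=0 e=1 d=1
t16.Δ1 j=0 h=0 a=1 clk=1 g=0 k=1 b=0 c=0 f=0 e=1 d=1
t16.Δ2 j=0 h=0 a=1 clk=1 g=0 k=1 b=0 c=0 f=0 e=0 d=1
t16.Δ3 j=0 h=0 a=0 clk=1 g=0 k=0 b=0 c=0 f=0 e=0 d=1
t16.Δ4 j=0 h=0 a=0 clk=1 g=0 k=0 b=0 c=0 f=0 e=0 d=0
t17.Δ0 j=0 h=0 a=0 clk=1 g=0 k=0 b=0 c=0 f=0 e=0 d=0
t17.Δ1 j=0 h=0 a=0 clk=0 g=0 k=0 b=0 c=0 f=0 e=0 d=0
t18.Δ0 j=0 h=0 a=0 clk=0 g=0 k=0 b=0 c=0 f=0 e=0 d=0
t18.Δ1 j=0 h=0 a=0 clk=1 g=0 k=0 b=0 c=0 f=0 e=0 d=0
t18.Δ2 j=0 h=0 a=0 clk=1 g=0 k=0 b=0 c=0 f=0 e=1 d=0
t18.Δ3 j=0 h=0 a=1 clk=1 g=0 k=1 b=0 c=0 f=0 e=1 d=0
t18.Δ4 j=0 h=0 a=1 clk=1 g=0 k=1 b=0 c=0 f=0 e=1 d=1

4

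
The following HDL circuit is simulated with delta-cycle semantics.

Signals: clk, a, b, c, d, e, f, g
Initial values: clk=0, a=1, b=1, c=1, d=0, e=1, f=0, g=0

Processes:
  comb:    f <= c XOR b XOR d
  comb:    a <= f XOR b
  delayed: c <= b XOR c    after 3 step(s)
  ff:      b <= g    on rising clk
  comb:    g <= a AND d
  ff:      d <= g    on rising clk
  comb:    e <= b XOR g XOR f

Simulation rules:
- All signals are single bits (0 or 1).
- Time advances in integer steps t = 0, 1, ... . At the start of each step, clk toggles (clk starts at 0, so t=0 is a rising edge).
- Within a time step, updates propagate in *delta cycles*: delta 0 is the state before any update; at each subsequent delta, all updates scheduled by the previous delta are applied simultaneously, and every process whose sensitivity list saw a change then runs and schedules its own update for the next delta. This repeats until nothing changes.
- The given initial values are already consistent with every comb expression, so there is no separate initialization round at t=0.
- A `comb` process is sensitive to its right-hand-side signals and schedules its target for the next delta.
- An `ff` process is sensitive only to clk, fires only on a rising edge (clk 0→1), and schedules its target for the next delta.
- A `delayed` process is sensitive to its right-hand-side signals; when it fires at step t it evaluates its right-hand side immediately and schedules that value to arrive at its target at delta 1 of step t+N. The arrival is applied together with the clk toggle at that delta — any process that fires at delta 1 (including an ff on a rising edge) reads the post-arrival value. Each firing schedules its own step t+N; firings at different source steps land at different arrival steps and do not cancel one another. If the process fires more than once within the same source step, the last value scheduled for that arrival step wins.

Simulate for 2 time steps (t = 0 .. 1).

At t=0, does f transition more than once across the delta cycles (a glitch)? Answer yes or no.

no

t=0 Δ0: b=1 clk=0 c=1 a=1 f=0 g=0 d=0 e=1
  Δ1: clk:0→1
  Δ2: b:1→0
  Δ3: a:1→0, f:0→1, e:1→0
  Δ4: a:0→1, e:0→1
  (4Δ to stable)
t=1 Δ0: b=0 clk=1 c=1 a=1 f=1 g=0 d=0 e=1
  Δ1: clk:1→0
  (1Δ to stable)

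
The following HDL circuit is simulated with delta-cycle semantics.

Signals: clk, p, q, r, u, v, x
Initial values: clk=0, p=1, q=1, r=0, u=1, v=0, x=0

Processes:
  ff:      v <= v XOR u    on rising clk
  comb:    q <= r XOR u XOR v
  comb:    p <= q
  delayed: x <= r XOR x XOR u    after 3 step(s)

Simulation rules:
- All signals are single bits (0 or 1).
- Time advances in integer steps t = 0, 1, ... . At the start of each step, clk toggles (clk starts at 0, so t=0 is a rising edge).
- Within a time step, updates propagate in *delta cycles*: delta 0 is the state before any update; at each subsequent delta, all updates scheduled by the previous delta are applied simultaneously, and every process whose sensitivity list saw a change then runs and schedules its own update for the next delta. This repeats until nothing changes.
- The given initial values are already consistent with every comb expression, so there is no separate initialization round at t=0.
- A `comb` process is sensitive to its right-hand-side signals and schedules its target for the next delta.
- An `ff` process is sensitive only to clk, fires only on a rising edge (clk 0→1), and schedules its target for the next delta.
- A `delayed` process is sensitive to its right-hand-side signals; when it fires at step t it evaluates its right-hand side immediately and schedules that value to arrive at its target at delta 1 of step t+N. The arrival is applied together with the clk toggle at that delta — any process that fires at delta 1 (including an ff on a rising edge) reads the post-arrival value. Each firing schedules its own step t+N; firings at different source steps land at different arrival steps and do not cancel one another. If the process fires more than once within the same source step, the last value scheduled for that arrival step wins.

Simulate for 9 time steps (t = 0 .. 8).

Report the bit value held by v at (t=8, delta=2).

1

[bits: u,clk,p,v,r,q,x]
t=0: Δ0=1010010 Δ1=1110010 Δ2=1111010 Δ3=1111000 Δ4=1101000 | 4Δ
t=1: Δ0=1101000 Δ1=1001000 | 1Δ
t=2: Δ0=1001000 Δ1=1101000 Δ2=1100000 Δ3=1100010 Δ4=1110010 | 4Δ
t=3: Δ0=1110010 Δ1=1010010 | 1Δ
t=4: Δ0=1010010 Δ1=1110010 Δ2=1111010 Δ3=1111000 Δ4=1101000 | 4Δ
t=5: Δ0=1101000 Δ1=1001000 | 1Δ
t=6: Δ0=1001000 Δ1=1101000 Δ2=1100000 Δ3=1100010 Δ4=1110010 | 4Δ
t=7: Δ0=1110010 Δ1=1010010 | 1Δ
t=8: Δ0=1010010 Δ1=1110010 Δ2=1111010 Δ3=1111000 Δ4=1101000 | 4Δ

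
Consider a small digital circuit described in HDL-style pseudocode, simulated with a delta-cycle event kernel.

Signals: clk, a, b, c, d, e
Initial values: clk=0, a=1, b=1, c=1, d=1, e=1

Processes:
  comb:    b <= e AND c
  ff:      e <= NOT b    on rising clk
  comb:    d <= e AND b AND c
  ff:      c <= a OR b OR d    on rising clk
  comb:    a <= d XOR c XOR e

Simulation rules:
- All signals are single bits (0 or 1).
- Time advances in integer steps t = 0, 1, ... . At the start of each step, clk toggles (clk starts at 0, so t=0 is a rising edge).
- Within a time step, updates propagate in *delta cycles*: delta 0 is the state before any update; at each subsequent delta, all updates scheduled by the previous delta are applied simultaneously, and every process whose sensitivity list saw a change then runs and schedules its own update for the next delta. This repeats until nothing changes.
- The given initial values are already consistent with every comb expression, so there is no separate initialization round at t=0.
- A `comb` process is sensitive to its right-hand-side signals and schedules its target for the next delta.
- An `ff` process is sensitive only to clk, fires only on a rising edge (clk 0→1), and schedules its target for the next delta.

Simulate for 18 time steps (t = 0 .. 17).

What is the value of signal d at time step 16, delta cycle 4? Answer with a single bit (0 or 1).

[bits: e,d,b,clk,a,c]
t=0: Δ0=111011 Δ1=111111 Δ2=011111 Δ3=000101 Δ4=000111 | 4Δ
t=1: Δ0=000111 Δ1=000011 | 1Δ
t=2: Δ0=000011 Δ1=000111 Δ2=100111 Δ3=101101 Δ4=111101 Δ5=111111 | 5Δ
t=3: Δ0=111111 Δ1=111011 | 1Δ
t=4: Δ0=111011 Δ1=111111 Δ2=011111 Δ3=000101 Δ4=000111 | 4Δ
t=5: Δ0=000111 Δ1=000011 | 1Δ
t=6: Δ0=000011 Δ1=000111 Δ2=100111 Δ3=101101 Δ4=111101 Δ5=111111 | 5Δ
t=7: Δ0=111111 Δ1=111011 | 1Δ
t=8: Δ0=111011 Δ1=111111 Δ2=011111 Δ3=000101 Δ4=000111 | 4Δ
t=9: Δ0=000111 Δ1=000011 | 1Δ
t=10: Δ0=000011 Δ1=000111 Δ2=100111 Δ3=101101 Δ4=111101 Δ5=111111 | 5Δ
t=11: Δ0=111111 Δ1=111011 | 1Δ
t=12: Δ0=111011 Δ1=111111 Δ2=011111 Δ3=000101 Δ4=000111 | 4Δ
t=13: Δ0=000111 Δ1=000011 | 1Δ
t=14: Δ0=000011 Δ1=000111 Δ2=100111 Δ3=101101 Δ4=111101 Δ5=111111 | 5Δ
t=15: Δ0=111111 Δ1=111011 | 1Δ
t=16: Δ0=111011 Δ1=111111 Δ2=011111 Δ3=000101 Δ4=000111 | 4Δ
t=17: Δ0=000111 Δ1=000011 | 1Δ

0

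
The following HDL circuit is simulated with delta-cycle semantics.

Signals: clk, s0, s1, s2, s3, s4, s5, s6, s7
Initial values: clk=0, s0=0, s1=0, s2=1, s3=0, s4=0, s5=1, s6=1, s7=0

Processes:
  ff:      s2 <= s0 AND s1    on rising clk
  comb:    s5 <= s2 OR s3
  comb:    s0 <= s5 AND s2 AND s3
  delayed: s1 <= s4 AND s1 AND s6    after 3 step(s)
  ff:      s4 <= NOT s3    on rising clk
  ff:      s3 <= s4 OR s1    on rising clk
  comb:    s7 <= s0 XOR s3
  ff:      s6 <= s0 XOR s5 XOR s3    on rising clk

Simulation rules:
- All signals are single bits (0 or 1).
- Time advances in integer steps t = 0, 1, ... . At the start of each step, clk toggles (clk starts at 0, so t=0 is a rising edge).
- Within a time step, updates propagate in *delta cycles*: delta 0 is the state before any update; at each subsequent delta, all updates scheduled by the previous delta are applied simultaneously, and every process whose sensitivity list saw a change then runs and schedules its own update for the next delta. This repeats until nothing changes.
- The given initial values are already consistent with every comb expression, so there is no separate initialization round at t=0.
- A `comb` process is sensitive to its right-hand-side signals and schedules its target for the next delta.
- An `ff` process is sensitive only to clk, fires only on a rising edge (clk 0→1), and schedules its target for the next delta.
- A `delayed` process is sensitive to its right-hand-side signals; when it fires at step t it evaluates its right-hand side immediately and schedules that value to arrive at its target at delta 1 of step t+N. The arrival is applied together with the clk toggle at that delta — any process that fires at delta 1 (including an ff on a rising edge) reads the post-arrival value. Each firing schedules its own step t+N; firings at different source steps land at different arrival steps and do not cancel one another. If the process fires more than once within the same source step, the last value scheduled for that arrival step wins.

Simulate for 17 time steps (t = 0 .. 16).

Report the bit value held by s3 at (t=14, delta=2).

0

t0.Δ0 s0=0 s1=0 s2=1 s3=0 s4=0 clk=0 s6=1 s5=1 s7=0
t0.Δ1 s0=0 s1=0 s2=1 s3=0 s4=0 clk=1 s6=1 s5=1 s7=0
t0.Δ2 s0=0 s1=0 s2=0 s3=0 s4=1 clk=1 s6=1 s5=1 s7=0
t0.Δ3 s0=0 s1=0 s2=0 s3=0 s4=1 clk=1 s6=1 s5=0 s7=0
t1.Δ0 s0=0 s1=0 s2=0 s3=0 s4=1 clk=1 s6=1 s5=0 s7=0
t1.Δ1 s0=0 s1=0 s2=0 s3=0 s4=1 clk=0 s6=1 s5=0 s7=0
t2.Δ0 s0=0 s1=0 s2=0 s3=0 s4=1 clk=0 s6=1 s5=0 s7=0
t2.Δ1 s0=0 s1=0 s2=0 s3=0 s4=1 clk=1 s6=1 s5=0 s7=0
t2.Δ2 s0=0 s1=0 s2=0 s3=1 s4=1 clk=1 s6=0 s5=0 s7=0
t2.Δ3 s0=0 s1=0 s2=0 s3=1 s4=1 clk=1 s6=0 s5=1 s7=1
t3.Δ0 s0=0 s1=0 s2=0 s3=1 s4=1 clk=1 s6=0 s5=1 s7=1
t3.Δ1 s0=0 s1=0 s2=0 s3=1 s4=1 clk=0 s6=0 s5=1 s7=1
t4.Δ0 s0=0 s1=0 s2=0 s3=1 s4=1 clk=0 s6=0 s5=1 s7=1
t4.Δ1 s0=0 s1=0 s2=0 s3=1 s4=1 clk=1 s6=0 s5=1 s7=1
t4.Δ2 s0=0 s1=0 s2=0 s3=1 s4=0 clk=1 s6=0 s5=1 s7=1
t5.Δ0 s0=0 s1=0 s2=0 s3=1 s4=0 clk=1 s6=0 s5=1 s7=1
t5.Δ1 s0=0 s1=0 s2=0 s3=1 s4=0 clk=0 s6=0 s5=1 s7=1
t6.Δ0 s0=0 s1=0 s2=0 s3=1 s4=0 clk=0 s6=0 s5=1 s7=1
t6.Δ1 s0=0 s1=0 s2=0 s3=1 s4=0 clk=1 s6=0 s5=1 s7=1
t6.Δ2 s0=0 s1=0 s2=0 s3=0 s4=0 clk=1 s6=0 s5=1 s7=1
t6.Δ3 s0=0 s1=0 s2=0 s3=0 s4=0 clk=1 s6=0 s5=0 s7=0
t7.Δ0 s0=0 s1=0 s2=0 s3=0 s4=0 clk=1 s6=0 s5=0 s7=0
t7.Δ1 s0=0 s1=0 s2=0 s3=0 s4=0 clk=0 s6=0 s5=0 s7=0
t8.Δ0 s0=0 s1=0 s2=0 s3=0 s4=0 clk=0 s6=0 s5=0 s7=0
t8.Δ1 s0=0 s1=0 s2=0 s3=0 s4=0 clk=1 s6=0 s5=0 s7=0
t8.Δ2 s0=0 s1=0 s2=0 s3=0 s4=1 clk=1 s6=0 s5=0 s7=0
t9.Δ0 s0=0 s1=0 s2=0 s3=0 s4=1 clk=1 s6=0 s5=0 s7=0
t9.Δ1 s0=0 s1=0 s2=0 s3=0 s4=1 clk=0 s6=0 s5=0 s7=0
t10.Δ0 s0=0 s1=0 s2=0 s3=0 s4=1 clk=0 s6=0 s5=0 s7=0
t10.Δ1 s0=0 s1=0 s2=0 s3=0 s4=1 clk=1 s6=0 s5=0 s7=0
t10.Δ2 s0=0 s1=0 s2=0 s3=1 s4=1 clk=1 s6=0 s5=0 s7=0
t10.Δ3 s0=0 s1=0 s2=0 s3=1 s4=1 clk=1 s6=0 s5=1 s7=1
t11.Δ0 s0=0 s1=0 s2=0 s3=1 s4=1 clk=1 s6=0 s5=1 s7=1
t11.Δ1 s0=0 s1=0 s2=0 s3=1 s4=1 clk=0 s6=0 s5=1 s7=1
t12.Δ0 s0=0 s1=0 s2=0 s3=1 s4=1 clk=0 s6=0 s5=1 s7=1
t12.Δ1 s0=0 s1=0 s2=0 s3=1 s4=1 clk=1 s6=0 s5=1 s7=1
t12.Δ2 s0=0 s1=0 s2=0 s3=1 s4=0 clk=1 s6=0 s5=1 s7=1
t13.Δ0 s0=0 s1=0 s2=0 s3=1 s4=0 clk=1 s6=0 s5=1 s7=1
t13.Δ1 s0=0 s1=0 s2=0 s3=1 s4=0 clk=0 s6=0 s5=1 s7=1
t14.Δ0 s0=0 s1=0 s2=0 s3=1 s4=0 clk=0 s6=0 s5=1 s7=1
t14.Δ1 s0=0 s1=0 s2=0 s3=1 s4=0 clk=1 s6=0 s5=1 s7=1
t14.Δ2 s0=0 s1=0 s2=0 s3=0 s4=0 clk=1 s6=0 s5=1 s7=1
t14.Δ3 s0=0 s1=0 s2=0 s3=0 s4=0 clk=1 s6=0 s5=0 s7=0
t15.Δ0 s0=0 s1=0 s2=0 s3=0 s4=0 clk=1 s6=0 s5=0 s7=0
t15.Δ1 s0=0 s1=0 s2=0 s3=0 s4=0 clk=0 s6=0 s5=0 s7=0
t16.Δ0 s0=0 s1=0 s2=0 s3=0 s4=0 clk=0 s6=0 s5=0 s7=0
t16.Δ1 s0=0 s1=0 s2=0 s3=0 s4=0 clk=1 s6=0 s5=0 s7=0
t16.Δ2 s0=0 s1=0 s2=0 s3=0 s4=1 clk=1 s6=0 s5=0 s7=0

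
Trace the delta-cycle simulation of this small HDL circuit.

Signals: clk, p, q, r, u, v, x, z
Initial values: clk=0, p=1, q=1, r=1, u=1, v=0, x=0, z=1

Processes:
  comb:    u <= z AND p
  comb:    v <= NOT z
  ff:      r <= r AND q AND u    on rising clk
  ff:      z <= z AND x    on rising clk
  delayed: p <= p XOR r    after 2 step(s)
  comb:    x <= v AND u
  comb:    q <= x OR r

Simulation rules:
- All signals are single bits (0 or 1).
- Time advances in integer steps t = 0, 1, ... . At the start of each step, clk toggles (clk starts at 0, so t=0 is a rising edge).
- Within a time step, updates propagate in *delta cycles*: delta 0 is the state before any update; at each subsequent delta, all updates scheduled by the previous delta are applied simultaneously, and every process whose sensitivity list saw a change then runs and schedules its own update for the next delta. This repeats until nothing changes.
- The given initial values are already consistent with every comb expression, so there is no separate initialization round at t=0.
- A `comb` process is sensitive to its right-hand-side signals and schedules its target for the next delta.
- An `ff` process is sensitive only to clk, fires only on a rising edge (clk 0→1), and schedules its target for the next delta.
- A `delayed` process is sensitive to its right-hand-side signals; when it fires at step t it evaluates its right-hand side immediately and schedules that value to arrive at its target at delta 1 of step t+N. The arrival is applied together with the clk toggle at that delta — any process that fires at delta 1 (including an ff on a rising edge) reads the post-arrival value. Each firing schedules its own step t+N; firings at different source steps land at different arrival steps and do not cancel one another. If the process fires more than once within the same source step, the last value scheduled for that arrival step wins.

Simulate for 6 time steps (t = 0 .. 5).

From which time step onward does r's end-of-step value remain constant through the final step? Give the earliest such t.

2

[bits: z,v,p,r,x,u,q,clk]
t=0: Δ0=10110110 Δ1=10110111 Δ2=00110111 Δ3=01110011 | 3Δ
t=1: Δ0=01110011 Δ1=01110010 | 1Δ
t=2: Δ0=01110010 Δ1=01110011 Δ2=01100011 Δ3=01100001 | 3Δ
t=3: Δ0=01100001 Δ1=01100000 | 1Δ
t=4: Δ0=01100000 Δ1=01100001 | 1Δ
t=5: Δ0=01100001 Δ1=01100000 | 1Δ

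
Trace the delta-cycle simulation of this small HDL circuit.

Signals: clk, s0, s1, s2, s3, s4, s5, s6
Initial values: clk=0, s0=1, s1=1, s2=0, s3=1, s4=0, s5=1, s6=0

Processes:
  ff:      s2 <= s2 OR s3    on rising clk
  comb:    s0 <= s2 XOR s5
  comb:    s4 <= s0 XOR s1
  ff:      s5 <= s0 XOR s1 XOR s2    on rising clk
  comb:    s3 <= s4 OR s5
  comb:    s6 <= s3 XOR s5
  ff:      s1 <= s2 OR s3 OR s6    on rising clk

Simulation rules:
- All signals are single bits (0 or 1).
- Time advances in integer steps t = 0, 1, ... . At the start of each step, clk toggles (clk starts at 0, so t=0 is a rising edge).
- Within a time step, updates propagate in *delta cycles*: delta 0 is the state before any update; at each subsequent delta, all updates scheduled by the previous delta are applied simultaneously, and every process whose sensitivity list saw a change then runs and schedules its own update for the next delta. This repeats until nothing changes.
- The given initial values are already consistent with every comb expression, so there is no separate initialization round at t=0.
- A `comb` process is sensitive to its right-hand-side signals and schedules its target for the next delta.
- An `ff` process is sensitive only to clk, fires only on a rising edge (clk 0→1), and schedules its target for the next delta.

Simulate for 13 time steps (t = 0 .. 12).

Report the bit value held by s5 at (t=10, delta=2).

t0.Δ0 s6=0 s4=0 clk=0 s5=1 s1=1 s2=0 s3=1 s0=1
t0.Δ1 s6=0 s4=0 clk=1 s5=1 s1=1 s2=0 s3=1 s0=1
t0.Δ2 s6=0 s4=0 clk=1 s5=0 s1=1 s2=1 s3=1 s0=1
t0.Δ3 s6=1 s4=0 clk=1 s5=0 s1=1 s2=1 s3=0 s0=1
t0.Δ4 s6=0 s4=0 clk=1 s5=0 s1=1 s2=1 s3=0 s0=1
t1.Δ0 s6=0 s4=0 clk=1 s5=0 s1=1 s2=1 s3=0 s0=1
t1.Δ1 s6=0 s4=0 clk=0 s5=0 s1=1 s2=1 s3=0 s0=1
t2.Δ0 s6=0 s4=0 clk=0 s5=0 s1=1 s2=1 s3=0 s0=1
t2.Δ1 s6=0 s4=0 clk=1 s5=0 s1=1 s2=1 s3=0 s0=1
t2.Δ2 s6=0 s4=0 clk=1 s5=1 s1=1 s2=1 s3=0 s0=1
t2.Δ3 s6=1 s4=0 clk=1 s5=1 s1=1 s2=1 s3=1 s0=0
t2.Δ4 s6=0 s4=1 clk=1 s5=1 s1=1 s2=1 s3=1 s0=0
t3.Δ0 s6=0 s4=1 clk=1 s5=1 s1=1 s2=1 s3=1 s0=0
t3.Δ1 s6=0 s4=1 clk=0 s5=1 s1=1 s2=1 s3=1 s0=0
t4.Δ0 s6=0 s4=1 clk=0 s5=1 s1=1 s2=1 s3=1 s0=0
t4.Δ1 s6=0 s4=1 clk=1 s5=1 s1=1 s2=1 s3=1 s0=0
t4.Δ2 s6=0 s4=1 clk=1 s5=0 s1=1 s2=1 s3=1 s0=0
t4.Δ3 s6=1 s4=1 clk=1 s5=0 s1=1 s2=1 s3=1 s0=1
t4.Δ4 s6=1 s4=0 clk=1 s5=0 s1=1 s2=1 s3=1 s0=1
t4.Δ5 s6=1 s4=0 clk=1 s5=0 s1=1 s2=1 s3=0 s0=1
t4.Δ6 s6=0 s4=0 clk=1 s5=0 s1=1 s2=1 s3=0 s0=1
t5.Δ0 s6=0 s4=0 clk=1 s5=0 s1=1 s2=1 s3=0 s0=1
t5.Δ1 s6=0 s4=0 clk=0 s5=0 s1=1 s2=1 s3=0 s0=1
t6.Δ0 s6=0 s4=0 clk=0 s5=0 s1=1 s2=1 s3=0 s0=1
t6.Δ1 s6=0 s4=0 clk=1 s5=0 s1=1 s2=1 s3=0 s0=1
t6.Δ2 s6=0 s4=0 clk=1 s5=1 s1=1 s2=1 s3=0 s0=1
t6.Δ3 s6=1 s4=0 clk=1 s5=1 s1=1 s2=1 s3=1 s0=0
t6.Δ4 s6=0 s4=1 clk=1 s5=1 s1=1 s2=1 s3=1 s0=0
t7.Δ0 s6=0 s4=1 clk=1 s5=1 s1=1 s2=1 s3=1 s0=0
t7.Δ1 s6=0 s4=1 clk=0 s5=1 s1=1 s2=1 s3=1 s0=0
t8.Δ0 s6=0 s4=1 clk=0 s5=1 s1=1 s2=1 s3=1 s0=0
t8.Δ1 s6=0 s4=1 clk=1 s5=1 s1=1 s2=1 s3=1 s0=0
t8.Δ2 s6=0 s4=1 clk=1 s5=0 s1=1 s2=1 s3=1 s0=0
t8.Δ3 s6=1 s4=1 clk=1 s5=0 s1=1 s2=1 s3=1 s0=1
t8.Δ4 s6=1 s4=0 clk=1 s5=0 s1=1 s2=1 s3=1 s0=1
t8.Δ5 s6=1 s4=0 clk=1 s5=0 s1=1 s2=1 s3=0 s0=1
t8.Δ6 s6=0 s4=0 clk=1 s5=0 s1=1 s2=1 s3=0 s0=1
t9.Δ0 s6=0 s4=0 clk=1 s5=0 s1=1 s2=1 s3=0 s0=1
t9.Δ1 s6=0 s4=0 clk=0 s5=0 s1=1 s2=1 s3=0 s0=1
t10.Δ0 s6=0 s4=0 clk=0 s5=0 s1=1 s2=1 s3=0 s0=1
t10.Δ1 s6=0 s4=0 clk=1 s5=0 s1=1 s2=1 s3=0 s0=1
t10.Δ2 s6=0 s4=0 clk=1 s5=1 s1=1 s2=1 s3=0 s0=1
t10.Δ3 s6=1 s4=0 clk=1 s5=1 s1=1 s2=1 s3=1 s0=0
t10.Δ4 s6=0 s4=1 clk=1 s5=1 s1=1 s2=1 s3=1 s0=0
t11.Δ0 s6=0 s4=1 clk=1 s5=1 s1=1 s2=1 s3=1 s0=0
t11.Δ1 s6=0 s4=1 clk=0 s5=1 s1=1 s2=1 s3=1 s0=0
t12.Δ0 s6=0 s4=1 clk=0 s5=1 s1=1 s2=1 s3=1 s0=0
t12.Δ1 s6=0 s4=1 clk=1 s5=1 s1=1 s2=1 s3=1 s0=0
t12.Δ2 s6=0 s4=1 clk=1 s5=0 s1=1 s2=1 s3=1 s0=0
t12.Δ3 s6=1 s4=1 clk=1 s5=0 s1=1 s2=1 s3=1 s0=1
t12.Δ4 s6=1 s4=0 clk=1 s5=0 s1=1 s2=1 s3=1 s0=1
t12.Δ5 s6=1 s4=0 clk=1 s5=0 s1=1 s2=1 s3=0 s0=1
t12.Δ6 s6=0 s4=0 clk=1 s5=0 s1=1 s2=1 s3=0 s0=1

1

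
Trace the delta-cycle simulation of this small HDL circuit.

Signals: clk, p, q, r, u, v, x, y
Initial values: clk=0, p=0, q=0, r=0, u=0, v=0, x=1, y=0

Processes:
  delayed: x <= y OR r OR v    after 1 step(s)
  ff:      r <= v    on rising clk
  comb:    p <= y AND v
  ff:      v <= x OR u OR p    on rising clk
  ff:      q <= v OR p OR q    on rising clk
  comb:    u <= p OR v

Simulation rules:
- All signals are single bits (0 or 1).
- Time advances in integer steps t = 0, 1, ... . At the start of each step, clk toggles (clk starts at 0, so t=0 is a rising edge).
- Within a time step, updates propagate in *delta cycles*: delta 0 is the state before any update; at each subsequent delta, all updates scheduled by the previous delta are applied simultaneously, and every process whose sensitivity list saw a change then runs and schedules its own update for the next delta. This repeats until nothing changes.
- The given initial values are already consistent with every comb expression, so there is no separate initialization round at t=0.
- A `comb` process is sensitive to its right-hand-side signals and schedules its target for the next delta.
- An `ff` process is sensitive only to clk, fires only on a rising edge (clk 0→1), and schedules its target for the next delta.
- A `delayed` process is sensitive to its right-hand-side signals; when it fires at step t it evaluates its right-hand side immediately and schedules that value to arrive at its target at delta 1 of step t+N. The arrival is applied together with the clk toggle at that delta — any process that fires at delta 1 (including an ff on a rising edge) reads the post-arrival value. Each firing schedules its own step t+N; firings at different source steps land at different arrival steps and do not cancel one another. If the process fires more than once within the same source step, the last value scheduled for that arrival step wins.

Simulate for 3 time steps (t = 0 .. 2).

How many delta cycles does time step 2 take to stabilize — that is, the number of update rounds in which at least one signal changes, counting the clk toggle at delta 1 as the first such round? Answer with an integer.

2

[bits: u,v,clk,x,y,q,p,r]
t=0: Δ0=00010000 Δ1=00110000 Δ2=01110000 Δ3=11110000 | 3Δ
t=1: Δ0=11110000 Δ1=11010000 | 1Δ
t=2: Δ0=11010000 Δ1=11110000 Δ2=11110101 | 2Δ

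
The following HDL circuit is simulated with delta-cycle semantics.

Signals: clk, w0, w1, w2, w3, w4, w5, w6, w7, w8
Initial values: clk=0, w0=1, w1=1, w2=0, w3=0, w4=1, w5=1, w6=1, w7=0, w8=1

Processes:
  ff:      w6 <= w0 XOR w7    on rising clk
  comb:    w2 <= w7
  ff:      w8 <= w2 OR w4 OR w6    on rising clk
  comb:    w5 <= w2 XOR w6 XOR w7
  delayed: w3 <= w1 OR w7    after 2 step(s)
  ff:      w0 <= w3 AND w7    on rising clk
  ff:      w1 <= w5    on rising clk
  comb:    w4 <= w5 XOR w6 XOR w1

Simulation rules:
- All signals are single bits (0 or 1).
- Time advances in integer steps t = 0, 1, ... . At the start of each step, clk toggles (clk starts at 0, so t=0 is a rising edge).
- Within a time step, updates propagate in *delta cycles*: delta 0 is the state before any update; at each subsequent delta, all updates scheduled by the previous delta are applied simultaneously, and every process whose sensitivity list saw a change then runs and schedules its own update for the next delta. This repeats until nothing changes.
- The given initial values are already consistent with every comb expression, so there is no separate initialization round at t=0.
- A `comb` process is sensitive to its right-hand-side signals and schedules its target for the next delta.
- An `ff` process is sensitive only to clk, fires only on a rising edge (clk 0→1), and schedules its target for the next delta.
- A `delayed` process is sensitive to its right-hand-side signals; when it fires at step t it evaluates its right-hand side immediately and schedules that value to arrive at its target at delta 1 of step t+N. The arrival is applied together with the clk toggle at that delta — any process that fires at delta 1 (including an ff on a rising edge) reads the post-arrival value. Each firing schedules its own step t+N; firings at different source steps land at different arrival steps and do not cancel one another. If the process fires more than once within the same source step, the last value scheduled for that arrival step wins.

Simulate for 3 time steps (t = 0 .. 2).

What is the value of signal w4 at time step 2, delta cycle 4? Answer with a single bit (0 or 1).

t0.Δ0 w8=1 w2=0 w1=1 w3=0 w7=0 w5=1 w0=1 clk=0 w6=1 w4=1
t0.Δ1 w8=1 w2=0 w1=1 w3=0 w7=0 w5=1 w0=1 clk=1 w6=1 w4=1
t0.Δ2 w8=1 w2=0 w1=1 w3=0 w7=0 w5=1 w0=0 clk=1 w6=1 w4=1
t1.Δ0 w8=1 w2=0 w1=1 w3=0 w7=0 w5=1 w0=0 clk=1 w6=1 w4=1
t1.Δ1 w8=1 w2=0 w1=1 w3=0 w7=0 w5=1 w0=0 clk=0 w6=1 w4=1
t2.Δ0 w8=1 w2=0 w1=1 w3=0 w7=0 w5=1 w0=0 clk=0 w6=1 w4=1
t2.Δ1 w8=1 w2=0 w1=1 w3=0 w7=0 w5=1 w0=0 clk=1 w6=1 w4=1
t2.Δ2 w8=1 w2=0 w1=1 w3=0 w7=0 w5=1 w0=0 clk=1 w6=0 w4=1
t2.Δ3 w8=1 w2=0 w1=1 w3=0 w7=0 w5=0 w0=0 clk=1 w6=0 w4=0
t2.Δ4 w8=1 w2=0 w1=1 w3=0 w7=0 w5=0 w0=0 clk=1 w6=0 w4=1

1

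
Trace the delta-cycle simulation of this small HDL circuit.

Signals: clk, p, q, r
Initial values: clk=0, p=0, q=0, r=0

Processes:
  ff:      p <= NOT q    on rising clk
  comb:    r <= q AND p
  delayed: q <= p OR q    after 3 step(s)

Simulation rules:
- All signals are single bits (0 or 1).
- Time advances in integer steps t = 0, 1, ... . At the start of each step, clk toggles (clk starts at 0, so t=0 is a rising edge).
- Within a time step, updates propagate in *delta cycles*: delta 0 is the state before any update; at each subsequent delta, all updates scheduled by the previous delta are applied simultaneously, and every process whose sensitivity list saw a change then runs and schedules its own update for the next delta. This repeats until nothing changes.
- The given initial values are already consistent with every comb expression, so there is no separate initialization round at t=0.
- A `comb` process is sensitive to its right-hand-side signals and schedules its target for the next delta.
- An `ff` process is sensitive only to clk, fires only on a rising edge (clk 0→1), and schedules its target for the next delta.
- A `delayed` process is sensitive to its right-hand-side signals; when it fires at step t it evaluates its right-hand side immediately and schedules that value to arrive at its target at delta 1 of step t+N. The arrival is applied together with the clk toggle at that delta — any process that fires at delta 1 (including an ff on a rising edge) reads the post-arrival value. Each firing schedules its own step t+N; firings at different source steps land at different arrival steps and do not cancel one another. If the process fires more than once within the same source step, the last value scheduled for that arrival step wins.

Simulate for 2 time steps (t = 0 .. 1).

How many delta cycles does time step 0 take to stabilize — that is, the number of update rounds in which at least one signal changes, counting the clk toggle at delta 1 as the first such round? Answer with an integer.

2

[bits: q,r,clk,p]
t=0: Δ0=0000 Δ1=0010 Δ2=0011 | 2Δ
t=1: Δ0=0011 Δ1=0001 | 1Δ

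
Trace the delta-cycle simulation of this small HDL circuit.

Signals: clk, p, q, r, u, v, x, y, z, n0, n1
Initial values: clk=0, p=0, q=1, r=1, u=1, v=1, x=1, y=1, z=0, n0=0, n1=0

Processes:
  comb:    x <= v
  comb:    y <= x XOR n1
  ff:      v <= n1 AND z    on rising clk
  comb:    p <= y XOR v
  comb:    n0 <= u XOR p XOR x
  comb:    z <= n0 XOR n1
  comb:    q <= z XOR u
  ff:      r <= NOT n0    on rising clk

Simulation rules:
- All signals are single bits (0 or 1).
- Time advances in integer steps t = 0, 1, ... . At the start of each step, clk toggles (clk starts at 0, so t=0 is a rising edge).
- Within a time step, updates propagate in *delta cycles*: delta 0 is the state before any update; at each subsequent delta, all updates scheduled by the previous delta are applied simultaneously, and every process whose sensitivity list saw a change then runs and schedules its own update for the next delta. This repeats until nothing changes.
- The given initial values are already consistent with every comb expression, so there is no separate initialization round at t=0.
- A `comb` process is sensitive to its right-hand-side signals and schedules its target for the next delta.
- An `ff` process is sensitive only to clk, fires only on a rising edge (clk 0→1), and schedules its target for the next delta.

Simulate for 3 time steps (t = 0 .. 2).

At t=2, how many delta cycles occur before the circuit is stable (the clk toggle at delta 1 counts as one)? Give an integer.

[bits: z,n0,p,r,x,clk,v,y,q,u,n1]
t=0: Δ0=00011011110 Δ1=00011111110 Δ2=00011101110 Δ3=00110101110 Δ4=00110100110 Δ5=00010100110 Δ6=01010100110 Δ7=11010100110 Δ8=11010100010 | 8Δ
t=1: Δ0=11010100010 Δ1=11010000010 | 1Δ
t=2: Δ0=11010000010 Δ1=11010100010 Δ2=11000100010 | 2Δ

2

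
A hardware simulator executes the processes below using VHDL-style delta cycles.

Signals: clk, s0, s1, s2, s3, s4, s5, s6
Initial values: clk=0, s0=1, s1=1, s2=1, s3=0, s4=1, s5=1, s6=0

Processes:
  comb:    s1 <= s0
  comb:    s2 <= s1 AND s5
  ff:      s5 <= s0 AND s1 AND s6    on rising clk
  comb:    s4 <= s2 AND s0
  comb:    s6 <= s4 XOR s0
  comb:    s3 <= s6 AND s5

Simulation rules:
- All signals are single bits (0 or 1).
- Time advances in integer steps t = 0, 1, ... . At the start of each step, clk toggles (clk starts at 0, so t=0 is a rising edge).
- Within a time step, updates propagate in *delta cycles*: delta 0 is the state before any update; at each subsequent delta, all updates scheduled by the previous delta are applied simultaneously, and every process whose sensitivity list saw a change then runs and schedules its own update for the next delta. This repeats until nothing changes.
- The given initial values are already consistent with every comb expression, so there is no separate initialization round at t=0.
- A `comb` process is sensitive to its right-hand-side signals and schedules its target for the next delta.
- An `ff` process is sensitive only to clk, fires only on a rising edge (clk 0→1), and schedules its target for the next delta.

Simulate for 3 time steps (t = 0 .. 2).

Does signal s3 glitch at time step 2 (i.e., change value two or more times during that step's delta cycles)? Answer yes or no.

yes

[bits: s5,clk,s2,s3,s4,s1,s0,s6]
t=0: Δ0=10101110 Δ1=11101110 Δ2=01101110 Δ3=01001110 Δ4=01000110 Δ5=01000111 | 5Δ
t=1: Δ0=01000111 Δ1=00000111 | 1Δ
t=2: Δ0=00000111 Δ1=01000111 Δ2=11000111 Δ3=11110111 Δ4=11111111 Δ5=11111110 Δ6=11101110 | 6Δ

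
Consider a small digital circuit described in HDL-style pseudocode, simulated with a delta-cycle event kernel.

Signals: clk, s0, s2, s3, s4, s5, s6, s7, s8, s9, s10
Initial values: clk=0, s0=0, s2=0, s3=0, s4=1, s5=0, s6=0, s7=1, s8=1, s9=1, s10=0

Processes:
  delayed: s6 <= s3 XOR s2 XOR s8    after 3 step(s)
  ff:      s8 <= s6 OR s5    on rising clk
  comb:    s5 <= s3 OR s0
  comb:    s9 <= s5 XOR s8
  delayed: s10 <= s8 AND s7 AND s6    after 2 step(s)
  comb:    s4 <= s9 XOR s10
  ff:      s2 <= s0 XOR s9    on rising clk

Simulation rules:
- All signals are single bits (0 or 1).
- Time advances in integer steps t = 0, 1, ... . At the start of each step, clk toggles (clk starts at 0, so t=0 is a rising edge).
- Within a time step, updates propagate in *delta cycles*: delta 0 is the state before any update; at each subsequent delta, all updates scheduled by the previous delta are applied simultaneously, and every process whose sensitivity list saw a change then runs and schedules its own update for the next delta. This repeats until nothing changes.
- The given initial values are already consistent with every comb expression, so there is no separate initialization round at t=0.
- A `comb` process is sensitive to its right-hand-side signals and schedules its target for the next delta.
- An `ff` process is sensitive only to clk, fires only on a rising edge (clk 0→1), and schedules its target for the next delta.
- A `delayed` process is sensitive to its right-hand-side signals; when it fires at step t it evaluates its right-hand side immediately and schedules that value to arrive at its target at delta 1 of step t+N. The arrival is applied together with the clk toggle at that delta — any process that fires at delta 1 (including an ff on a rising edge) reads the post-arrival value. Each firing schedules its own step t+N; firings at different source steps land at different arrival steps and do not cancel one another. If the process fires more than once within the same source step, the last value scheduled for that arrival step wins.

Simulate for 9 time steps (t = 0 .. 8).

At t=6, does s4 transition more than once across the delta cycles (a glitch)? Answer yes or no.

[bits: clk,s8,s9,s2,s0,s5,s6,s4,s10,s3,s7]
t=0: Δ0=01100001001 Δ1=11100001001 Δ2=10110001001 Δ3=10010001001 Δ4=10010000001 | 4Δ
t=1: Δ0=10010000001 Δ1=00010000001 | 1Δ
t=2: Δ0=00010000001 Δ1=10010000001 Δ2=10000000001 | 2Δ
t=3: Δ0=10000000001 Δ1=00000010001 | 1Δ
t=4: Δ0=00000010001 Δ1=10000010001 Δ2=11000010001 Δ3=11100010001 Δ4=11100011001 | 4Δ
t=5: Δ0=11100011001 Δ1=01100001001 | 1Δ
t=6: Δ0=01100001001 Δ1=11100001101 Δ2=10110000101 Δ3=10010000101 Δ4=10010001101 | 4Δ
t=7: Δ0=10010001101 Δ1=00010011001 Δ2=00010010001 | 2Δ
t=8: Δ0=00010010001 Δ1=10010010001 Δ2=11000010001 Δ3=11100010001 Δ4=11100011001 | 4Δ

yes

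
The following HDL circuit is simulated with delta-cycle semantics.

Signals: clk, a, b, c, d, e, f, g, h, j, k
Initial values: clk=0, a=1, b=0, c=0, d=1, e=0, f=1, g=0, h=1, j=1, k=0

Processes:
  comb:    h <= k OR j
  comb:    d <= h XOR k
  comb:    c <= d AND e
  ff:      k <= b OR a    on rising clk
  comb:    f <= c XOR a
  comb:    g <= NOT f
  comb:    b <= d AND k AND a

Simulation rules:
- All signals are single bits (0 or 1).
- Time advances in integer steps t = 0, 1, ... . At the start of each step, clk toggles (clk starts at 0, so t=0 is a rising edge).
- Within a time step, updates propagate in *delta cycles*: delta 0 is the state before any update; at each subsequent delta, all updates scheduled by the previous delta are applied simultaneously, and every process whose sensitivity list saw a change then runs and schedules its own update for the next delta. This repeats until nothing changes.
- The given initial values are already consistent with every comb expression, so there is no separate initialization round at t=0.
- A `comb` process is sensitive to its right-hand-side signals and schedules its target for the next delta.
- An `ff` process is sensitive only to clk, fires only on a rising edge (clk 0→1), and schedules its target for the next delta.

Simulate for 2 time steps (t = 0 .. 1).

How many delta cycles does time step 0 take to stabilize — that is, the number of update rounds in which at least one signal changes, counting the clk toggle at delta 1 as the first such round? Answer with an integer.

[bits: h,g,e,d,j,c,f,b,clk,k,a]
t=0: Δ0=10011010001 Δ1=10011010101 Δ2=10011010111 Δ3=10001011111 Δ4=10001010111 | 4Δ
t=1: Δ0=10001010111 Δ1=10001010011 | 1Δ

4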